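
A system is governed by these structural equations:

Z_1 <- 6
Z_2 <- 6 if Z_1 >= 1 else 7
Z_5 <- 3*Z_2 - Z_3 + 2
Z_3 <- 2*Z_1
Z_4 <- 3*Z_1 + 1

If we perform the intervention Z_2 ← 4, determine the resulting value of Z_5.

do(Z_2=4) replaces the equation Z_2 <- 6 if Z_1 >= 1 else 7 with the constant Z_2 = 4.
Z_3 = 2*Z_1  [with Z_1=6]  = 12
Z_5 = 3*Z_2 - Z_3 + 2  [with Z_2=4, Z_3=12]  = 2

2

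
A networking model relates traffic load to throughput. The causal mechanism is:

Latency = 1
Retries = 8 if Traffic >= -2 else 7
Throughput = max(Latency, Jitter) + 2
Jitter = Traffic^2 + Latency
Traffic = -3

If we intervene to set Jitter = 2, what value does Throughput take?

4

Intervening sets Jitter = 2 and removes its equation (Jitter = Traffic^2 + Latency).
Throughput = max(Latency, Jitter) + 2  [with Latency=1, Jitter=2]  = 4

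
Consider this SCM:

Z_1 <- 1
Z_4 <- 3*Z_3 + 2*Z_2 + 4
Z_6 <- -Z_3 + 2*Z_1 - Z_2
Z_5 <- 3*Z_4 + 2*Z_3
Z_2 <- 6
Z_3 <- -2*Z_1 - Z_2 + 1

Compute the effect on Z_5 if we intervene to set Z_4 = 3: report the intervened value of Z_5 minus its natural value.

24

Intervening sets Z_4 = 3 and removes its equation (Z_4 <- 3*Z_3 + 2*Z_2 + 4).
Z_3 = -2*Z_1 - Z_2 + 1  [with Z_1=1, Z_2=6]  = -7
Z_5 = 3*Z_4 + 2*Z_3  [with Z_4=3, Z_3=-7]  = -5
Without intervention: Z_3 = -2*Z_1 - Z_2 + 1  [with Z_1=1, Z_2=6]  = -7; Z_4 = 3*Z_3 + 2*Z_2 + 4  [with Z_3=-7, Z_2=6]  = -5; Z_5 = 3*Z_4 + 2*Z_3  [with Z_4=-5, Z_3=-7]  = -29.
Change = -5 − (-29) = 24.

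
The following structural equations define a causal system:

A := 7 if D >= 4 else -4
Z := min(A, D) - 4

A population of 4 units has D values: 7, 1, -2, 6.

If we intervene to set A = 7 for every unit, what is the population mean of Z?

Every unit gets A=7 under the intervention. Z values become 3, -3, -6, 2; E[Z|do(A=7)] = -1.

-1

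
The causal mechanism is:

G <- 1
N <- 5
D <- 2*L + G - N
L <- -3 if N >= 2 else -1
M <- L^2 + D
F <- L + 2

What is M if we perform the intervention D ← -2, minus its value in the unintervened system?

8

The intervention breaks the incoming arrows to D: D <- 2*L + G - N no longer applies, and D = -2.
L = -3 if N >= 2 else -1  [with N=5]  = -3
M = L^2 + D  [with L=-3, D=-2]  = 7
Without intervention: L = -3 if N >= 2 else -1  [with N=5]  = -3; D = 2*L + G - N  [with L=-3, G=1, N=5]  = -10; M = L^2 + D  [with L=-3, D=-10]  = -1.
Change = 7 − (-1) = 8.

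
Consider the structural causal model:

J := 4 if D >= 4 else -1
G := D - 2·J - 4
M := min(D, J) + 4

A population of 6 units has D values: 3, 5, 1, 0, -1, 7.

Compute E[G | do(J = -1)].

0.5

do(J=-1) breaks J's dependence on D. With J=-1 fixed, G across the units is 1, 3, -1, -2, -3, 5, mean 0.5.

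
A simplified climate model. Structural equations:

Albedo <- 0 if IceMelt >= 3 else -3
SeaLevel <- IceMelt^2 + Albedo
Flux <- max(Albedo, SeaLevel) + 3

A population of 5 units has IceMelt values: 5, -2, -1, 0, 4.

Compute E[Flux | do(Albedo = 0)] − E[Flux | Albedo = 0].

-11.3

Every unit gets Albedo=0 under the intervention. Flux values become 28, 7, 4, 3, 19; E[Flux|do(Albedo=0)] = 12.2.
Observing Albedo=0 restricts to units where Albedo's equation naturally yields 0: IceMelt ∈ {5, 4}. In that subpopulation Flux = 28, 19, mean 23.5.
Difference = 12.2 − 23.5 = -11.3.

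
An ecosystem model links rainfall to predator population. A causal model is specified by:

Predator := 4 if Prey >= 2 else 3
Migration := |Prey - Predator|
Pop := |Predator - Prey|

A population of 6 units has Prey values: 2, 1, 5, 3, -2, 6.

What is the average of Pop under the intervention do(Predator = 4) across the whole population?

The intervention sets Predator=4 in all 6 units regardless of Prey. Recomputing Pop per unit gives 2, 3, 1, 1, 6, 2; average 2.5.

2.5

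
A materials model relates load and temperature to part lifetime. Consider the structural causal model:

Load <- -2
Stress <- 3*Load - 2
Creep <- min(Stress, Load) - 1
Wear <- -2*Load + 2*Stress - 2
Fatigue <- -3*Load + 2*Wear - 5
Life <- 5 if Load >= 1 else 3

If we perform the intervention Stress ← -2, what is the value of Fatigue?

do(Stress=-2) replaces the equation Stress <- 3*Load - 2 with the constant Stress = -2.
Wear = -2*Load + 2*Stress - 2  [with Load=-2, Stress=-2]  = -2
Fatigue = -3*Load + 2*Wear - 5  [with Load=-2, Wear=-2]  = -3

-3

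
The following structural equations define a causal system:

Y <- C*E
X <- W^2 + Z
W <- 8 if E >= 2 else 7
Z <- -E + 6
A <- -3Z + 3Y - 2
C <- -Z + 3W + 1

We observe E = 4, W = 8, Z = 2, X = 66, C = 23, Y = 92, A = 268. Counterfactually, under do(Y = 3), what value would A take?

Intervening sets Y = 3 and removes its equation (Y <- C*E).
Z = -E + 6  [with E=4]  = 2
A = -3Z + 3Y - 2  [with Z=2, Y=3]  = 1

1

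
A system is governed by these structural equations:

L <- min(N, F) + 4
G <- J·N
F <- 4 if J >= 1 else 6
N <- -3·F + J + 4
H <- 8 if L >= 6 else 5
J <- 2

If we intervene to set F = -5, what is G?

42

Under do(F=-5), the mechanism F <- 4 if J >= 1 else 6 is discarded; F is fixed at -5.
N = -3·F + J + 4  [with F=-5, J=2]  = 21
G = J·N  [with J=2, N=21]  = 42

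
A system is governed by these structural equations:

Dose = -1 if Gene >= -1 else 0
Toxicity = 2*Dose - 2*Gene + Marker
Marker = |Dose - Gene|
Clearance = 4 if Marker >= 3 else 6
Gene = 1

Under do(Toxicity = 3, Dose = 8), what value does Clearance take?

4

The joint intervention fixes Toxicity = 3, Dose = 8, removing each variable's own equation.
Marker = |Dose - Gene|  [with Dose=8, Gene=1]  = 7
Clearance = 4 if Marker >= 3 else 6  [with Marker=7]  = 4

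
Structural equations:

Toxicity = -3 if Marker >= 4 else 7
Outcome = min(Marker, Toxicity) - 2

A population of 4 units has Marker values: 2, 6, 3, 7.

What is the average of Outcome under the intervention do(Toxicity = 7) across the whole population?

do(Toxicity=7) breaks Toxicity's dependence on Marker. With Toxicity=7 fixed, Outcome across the units is 0, 4, 1, 5, mean 2.5.

2.5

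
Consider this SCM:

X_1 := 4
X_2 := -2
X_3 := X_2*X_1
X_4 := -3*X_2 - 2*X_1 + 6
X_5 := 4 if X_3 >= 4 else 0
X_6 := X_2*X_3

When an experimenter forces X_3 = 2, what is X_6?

-4

The intervention breaks the incoming arrows to X_3: X_3 := X_2*X_1 no longer applies, and X_3 = 2.
X_6 = X_2*X_3  [with X_2=-2, X_3=2]  = -4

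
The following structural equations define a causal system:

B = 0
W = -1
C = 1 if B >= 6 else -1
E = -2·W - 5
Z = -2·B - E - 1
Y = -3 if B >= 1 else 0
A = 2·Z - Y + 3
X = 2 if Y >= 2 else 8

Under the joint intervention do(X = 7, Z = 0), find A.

3

Under do(X = 7, Z = 0), each intervened variable's structural equation is replaced by its fixed value.
Y = -3 if B >= 1 else 0  [with B=0]  = 0
A = 2·Z - Y + 3  [with Z=0, Y=0]  = 3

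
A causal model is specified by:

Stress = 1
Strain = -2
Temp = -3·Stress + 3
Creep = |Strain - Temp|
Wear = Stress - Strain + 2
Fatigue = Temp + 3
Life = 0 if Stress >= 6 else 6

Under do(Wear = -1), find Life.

Under do(Wear=-1), the mechanism Wear = Stress - Strain + 2 is discarded; Wear is fixed at -1.
Since Life is not a descendant of the intervened variable, it is unaffected.
Life = 0 if Stress >= 6 else 6  [with Stress=1]  = 6

6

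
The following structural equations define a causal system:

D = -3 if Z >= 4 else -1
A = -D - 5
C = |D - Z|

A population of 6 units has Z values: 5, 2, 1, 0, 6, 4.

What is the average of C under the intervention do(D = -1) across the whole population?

Under do(D=-1), D's equation is replaced by D=-1 for every unit. Per-unit C: 6, 3, 2, 1, 7, 5. Mean = 4.

4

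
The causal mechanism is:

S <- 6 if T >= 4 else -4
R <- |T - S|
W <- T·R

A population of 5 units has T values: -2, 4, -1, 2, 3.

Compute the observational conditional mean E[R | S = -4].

Conditioning on S=-4 selects the 4 unit(s) with T ∈ {-2, -1, 2, 3}. Their R values: 2, 3, 6, 7. Mean = 4.5.

4.5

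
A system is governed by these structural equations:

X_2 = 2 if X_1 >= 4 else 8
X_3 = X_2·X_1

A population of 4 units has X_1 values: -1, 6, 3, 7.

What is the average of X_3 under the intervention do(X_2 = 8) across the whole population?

Every unit gets X_2=8 under the intervention. X_3 values become -8, 48, 24, 56; E[X_3|do(X_2=8)] = 30.

30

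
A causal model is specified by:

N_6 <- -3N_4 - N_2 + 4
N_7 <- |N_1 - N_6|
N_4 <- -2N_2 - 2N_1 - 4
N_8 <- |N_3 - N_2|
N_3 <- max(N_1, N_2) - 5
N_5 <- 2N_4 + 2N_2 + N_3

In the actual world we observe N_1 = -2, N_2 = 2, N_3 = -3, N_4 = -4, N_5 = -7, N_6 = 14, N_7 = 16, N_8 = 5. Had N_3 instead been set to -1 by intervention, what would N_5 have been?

do(N_3=-1) replaces the equation N_3 <- max(N_1, N_2) - 5 with the constant N_3 = -1.
N_4 = -2N_2 - 2N_1 - 4  [with N_2=2, N_1=-2]  = -4
N_5 = 2N_4 + 2N_2 + N_3  [with N_4=-4, N_2=2, N_3=-1]  = -5

-5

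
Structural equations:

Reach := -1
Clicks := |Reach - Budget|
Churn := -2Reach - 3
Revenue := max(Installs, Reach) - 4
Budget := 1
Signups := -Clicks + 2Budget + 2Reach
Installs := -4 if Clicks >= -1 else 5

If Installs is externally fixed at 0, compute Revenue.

-4

The intervention breaks the incoming arrows to Installs: Installs := -4 if Clicks >= -1 else 5 no longer applies, and Installs = 0.
Revenue = max(Installs, Reach) - 4  [with Installs=0, Reach=-1]  = -4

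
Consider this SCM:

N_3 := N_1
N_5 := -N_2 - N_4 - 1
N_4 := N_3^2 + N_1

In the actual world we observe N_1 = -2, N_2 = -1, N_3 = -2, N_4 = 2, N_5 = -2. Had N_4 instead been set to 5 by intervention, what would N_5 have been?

Intervening sets N_4 = 5 and removes its equation (N_4 := N_3^2 + N_1).
N_5 = -N_2 - N_4 - 1  [with N_2=-1, N_4=5]  = -5

-5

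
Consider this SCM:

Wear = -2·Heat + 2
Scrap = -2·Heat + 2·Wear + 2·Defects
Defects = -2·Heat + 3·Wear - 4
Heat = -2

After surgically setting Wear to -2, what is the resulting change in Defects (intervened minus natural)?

The intervention breaks the incoming arrows to Wear: Wear = -2·Heat + 2 no longer applies, and Wear = -2.
Defects = -2·Heat + 3·Wear - 4  [with Heat=-2, Wear=-2]  = -6
Without intervention: Wear = -2·Heat + 2  [with Heat=-2]  = 6; Defects = -2·Heat + 3·Wear - 4  [with Heat=-2, Wear=6]  = 18.
Change = -6 − 18 = -24.

-24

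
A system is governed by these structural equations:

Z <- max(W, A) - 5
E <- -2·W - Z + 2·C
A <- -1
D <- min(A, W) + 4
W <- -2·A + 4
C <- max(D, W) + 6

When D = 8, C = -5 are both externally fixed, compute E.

-23

The joint intervention fixes D = 8, C = -5, removing each variable's own equation.
W = -2·A + 4  [with A=-1]  = 6
Z = max(W, A) - 5  [with W=6, A=-1]  = 1
E = -2·W - Z + 2·C  [with W=6, Z=1, C=-5]  = -23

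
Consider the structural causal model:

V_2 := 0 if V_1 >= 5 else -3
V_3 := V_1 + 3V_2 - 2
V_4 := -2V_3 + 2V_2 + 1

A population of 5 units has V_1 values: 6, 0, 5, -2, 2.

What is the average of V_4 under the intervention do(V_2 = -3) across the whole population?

12.6

The intervention sets V_2=-3 in all 5 units regardless of V_1. Recomputing V_4 per unit gives 5, 17, 7, 21, 13; average 12.6.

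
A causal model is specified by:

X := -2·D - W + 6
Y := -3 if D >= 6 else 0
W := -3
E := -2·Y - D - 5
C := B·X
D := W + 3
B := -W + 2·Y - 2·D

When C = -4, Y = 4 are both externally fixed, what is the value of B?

11

Under do(C = -4, Y = 4), each intervened variable's structural equation is replaced by its fixed value.
D = W + 3  [with W=-3]  = 0
B = -W + 2·Y - 2·D  [with W=-3, Y=4, D=0]  = 11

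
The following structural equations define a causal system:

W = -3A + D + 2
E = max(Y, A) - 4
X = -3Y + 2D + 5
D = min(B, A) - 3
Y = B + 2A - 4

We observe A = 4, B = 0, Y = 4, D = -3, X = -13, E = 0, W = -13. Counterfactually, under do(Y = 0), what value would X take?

do(Y=0) replaces the equation Y = B + 2A - 4 with the constant Y = 0.
D = min(B, A) - 3  [with B=0, A=4]  = -3
X = -3Y + 2D + 5  [with Y=0, D=-3]  = -1

-1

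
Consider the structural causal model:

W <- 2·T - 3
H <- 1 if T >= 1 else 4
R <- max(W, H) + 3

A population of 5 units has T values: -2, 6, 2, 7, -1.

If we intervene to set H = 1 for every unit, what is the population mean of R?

7.6

Every unit gets H=1 under the intervention. R values become 4, 12, 4, 14, 4; E[R|do(H=1)] = 7.6.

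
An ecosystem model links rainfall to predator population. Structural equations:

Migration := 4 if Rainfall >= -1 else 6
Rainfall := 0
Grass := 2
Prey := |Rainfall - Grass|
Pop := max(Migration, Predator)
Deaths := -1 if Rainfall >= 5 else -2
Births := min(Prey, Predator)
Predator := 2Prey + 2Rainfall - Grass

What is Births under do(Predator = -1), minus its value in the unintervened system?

-3

Intervening sets Predator = -1 and removes its equation (Predator := 2Prey + 2Rainfall - Grass).
Prey = |Rainfall - Grass|  [with Rainfall=0, Grass=2]  = 2
Births = min(Prey, Predator)  [with Prey=2, Predator=-1]  = -1
Without intervention: Prey = |Rainfall - Grass|  [with Rainfall=0, Grass=2]  = 2; Predator = 2Prey + 2Rainfall - Grass  [with Prey=2, Rainfall=0, Grass=2]  = 2; Births = min(Prey, Predator)  [with Prey=2, Predator=2]  = 2.
Change = -1 − 2 = -3.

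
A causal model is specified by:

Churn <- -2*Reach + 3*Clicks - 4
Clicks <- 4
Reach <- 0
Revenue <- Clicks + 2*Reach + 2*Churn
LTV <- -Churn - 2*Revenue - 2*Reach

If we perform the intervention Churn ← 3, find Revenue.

10

The intervention breaks the incoming arrows to Churn: Churn <- -2*Reach + 3*Clicks - 4 no longer applies, and Churn = 3.
Revenue = Clicks + 2*Reach + 2*Churn  [with Clicks=4, Reach=0, Churn=3]  = 10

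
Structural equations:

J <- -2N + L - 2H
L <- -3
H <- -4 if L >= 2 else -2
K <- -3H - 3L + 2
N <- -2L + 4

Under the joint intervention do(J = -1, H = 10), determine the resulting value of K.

The joint intervention fixes J = -1, H = 10, removing each variable's own equation.
K = -3H - 3L + 2  [with H=10, L=-3]  = -19

-19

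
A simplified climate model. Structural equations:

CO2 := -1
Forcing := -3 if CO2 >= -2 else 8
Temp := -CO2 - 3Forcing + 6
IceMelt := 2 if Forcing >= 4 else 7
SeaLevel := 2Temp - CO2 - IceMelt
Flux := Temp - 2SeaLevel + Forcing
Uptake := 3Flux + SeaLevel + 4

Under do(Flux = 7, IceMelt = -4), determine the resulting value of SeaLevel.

37

Setting Flux = 7, IceMelt = -4 by intervention discards those variables' equations.
Forcing = -3 if CO2 >= -2 else 8  [with CO2=-1]  = -3
Temp = -CO2 - 3Forcing + 6  [with CO2=-1, Forcing=-3]  = 16
SeaLevel = 2Temp - CO2 - IceMelt  [with Temp=16, CO2=-1, IceMelt=-4]  = 37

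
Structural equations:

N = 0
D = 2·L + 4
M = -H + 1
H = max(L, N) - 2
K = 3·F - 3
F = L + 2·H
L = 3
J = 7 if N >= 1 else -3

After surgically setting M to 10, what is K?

Intervening sets M = 10 and removes its equation (M = -H + 1).
Since K is not a descendant of the intervened variable, it is unaffected.
H = max(L, N) - 2  [with L=3, N=0]  = 1
F = L + 2·H  [with L=3, H=1]  = 5
K = 3·F - 3  [with F=5]  = 12

12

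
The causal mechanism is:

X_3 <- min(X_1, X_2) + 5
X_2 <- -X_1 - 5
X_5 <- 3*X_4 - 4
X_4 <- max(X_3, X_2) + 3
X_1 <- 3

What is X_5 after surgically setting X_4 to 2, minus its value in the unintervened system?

Intervening sets X_4 = 2 and removes its equation (X_4 <- max(X_3, X_2) + 3).
X_5 = 3*X_4 - 4  [with X_4=2]  = 2
Without intervention: X_2 = -X_1 - 5  [with X_1=3]  = -8; X_3 = min(X_1, X_2) + 5  [with X_1=3, X_2=-8]  = -3; X_4 = max(X_3, X_2) + 3  [with X_3=-3, X_2=-8]  = 0; X_5 = 3*X_4 - 4  [with X_4=0]  = -4.
Change = 2 − (-4) = 6.

6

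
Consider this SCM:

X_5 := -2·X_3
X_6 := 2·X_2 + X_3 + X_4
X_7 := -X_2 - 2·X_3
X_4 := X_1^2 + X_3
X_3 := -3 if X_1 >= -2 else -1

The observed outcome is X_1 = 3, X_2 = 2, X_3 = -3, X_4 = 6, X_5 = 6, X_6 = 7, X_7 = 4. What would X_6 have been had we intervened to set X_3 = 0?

The intervention breaks the incoming arrows to X_3: X_3 := -3 if X_1 >= -2 else -1 no longer applies, and X_3 = 0.
X_4 = X_1^2 + X_3  [with X_1=3, X_3=0]  = 9
X_6 = 2·X_2 + X_3 + X_4  [with X_2=2, X_3=0, X_4=9]  = 13

13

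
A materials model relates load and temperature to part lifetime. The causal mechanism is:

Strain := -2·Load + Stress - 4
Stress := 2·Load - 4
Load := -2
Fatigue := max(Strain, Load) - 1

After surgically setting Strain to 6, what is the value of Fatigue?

The intervention breaks the incoming arrows to Strain: Strain := -2·Load + Stress - 4 no longer applies, and Strain = 6.
Fatigue = max(Strain, Load) - 1  [with Strain=6, Load=-2]  = 5

5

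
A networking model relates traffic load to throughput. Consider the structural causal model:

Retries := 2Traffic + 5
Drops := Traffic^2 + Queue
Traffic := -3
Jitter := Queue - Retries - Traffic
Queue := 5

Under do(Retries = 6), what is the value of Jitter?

2

Intervening sets Retries = 6 and removes its equation (Retries := 2Traffic + 5).
Jitter = Queue - Retries - Traffic  [with Queue=5, Retries=6, Traffic=-3]  = 2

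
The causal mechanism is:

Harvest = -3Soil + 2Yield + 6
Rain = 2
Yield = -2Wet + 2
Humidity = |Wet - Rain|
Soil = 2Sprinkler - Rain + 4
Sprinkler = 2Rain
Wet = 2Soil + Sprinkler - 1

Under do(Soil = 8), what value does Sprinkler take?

4

Under do(Soil=8), the mechanism Soil = 2Sprinkler - Rain + 4 is discarded; Soil is fixed at 8.
Since Sprinkler is not a descendant of the intervened variable, it is unaffected.
Sprinkler = 2Rain  [with Rain=2]  = 4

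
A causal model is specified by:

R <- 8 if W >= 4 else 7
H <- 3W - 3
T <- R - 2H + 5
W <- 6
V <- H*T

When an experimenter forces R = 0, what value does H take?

15

Under do(R=0), the mechanism R <- 8 if W >= 4 else 7 is discarded; R is fixed at 0.
Since H is not a descendant of the intervened variable, it is unaffected.
H = 3W - 3  [with W=6]  = 15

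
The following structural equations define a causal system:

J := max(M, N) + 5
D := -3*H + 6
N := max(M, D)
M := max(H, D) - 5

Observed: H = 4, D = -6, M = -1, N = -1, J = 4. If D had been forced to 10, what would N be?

10

Under do(D=10), the mechanism D := -3*H + 6 is discarded; D is fixed at 10.
M = max(H, D) - 5  [with H=4, D=10]  = 5
N = max(M, D)  [with M=5, D=10]  = 10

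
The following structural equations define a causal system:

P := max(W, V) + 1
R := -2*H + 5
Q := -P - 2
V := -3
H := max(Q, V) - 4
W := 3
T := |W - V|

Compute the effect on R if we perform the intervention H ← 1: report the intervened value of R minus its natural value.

Intervening sets H = 1 and removes its equation (H := max(Q, V) - 4).
R = -2*H + 5  [with H=1]  = 3
Without intervention: P = max(W, V) + 1  [with W=3, V=-3]  = 4; Q = -P - 2  [with P=4]  = -6; H = max(Q, V) - 4  [with Q=-6, V=-3]  = -7; R = -2*H + 5  [with H=-7]  = 19.
Change = 3 − 19 = -16.

-16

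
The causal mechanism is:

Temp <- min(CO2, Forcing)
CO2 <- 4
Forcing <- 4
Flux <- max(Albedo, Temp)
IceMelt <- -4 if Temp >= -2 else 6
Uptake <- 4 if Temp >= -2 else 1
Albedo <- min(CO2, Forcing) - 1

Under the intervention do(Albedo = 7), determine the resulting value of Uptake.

Under do(Albedo=7), the mechanism Albedo <- min(CO2, Forcing) - 1 is discarded; Albedo is fixed at 7.
Since Uptake is not a descendant of the intervened variable, it is unaffected.
Temp = min(CO2, Forcing)  [with CO2=4, Forcing=4]  = 4
Uptake = 4 if Temp >= -2 else 1  [with Temp=4]  = 4

4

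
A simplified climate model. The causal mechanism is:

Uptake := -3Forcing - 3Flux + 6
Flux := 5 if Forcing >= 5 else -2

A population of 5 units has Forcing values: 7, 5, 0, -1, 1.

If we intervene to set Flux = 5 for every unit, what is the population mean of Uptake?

The intervention sets Flux=5 in all 5 units regardless of Forcing. Recomputing Uptake per unit gives -30, -24, -9, -6, -12; average -16.2.

-16.2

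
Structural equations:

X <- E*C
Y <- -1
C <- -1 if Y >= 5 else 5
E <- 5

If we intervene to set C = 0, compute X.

0

The intervention breaks the incoming arrows to C: C <- -1 if Y >= 5 else 5 no longer applies, and C = 0.
X = E*C  [with E=5, C=0]  = 0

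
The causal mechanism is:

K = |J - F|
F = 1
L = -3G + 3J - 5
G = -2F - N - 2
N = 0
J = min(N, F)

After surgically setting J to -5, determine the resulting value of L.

The intervention breaks the incoming arrows to J: J = min(N, F) no longer applies, and J = -5.
G = -2F - N - 2  [with F=1, N=0]  = -4
L = -3G + 3J - 5  [with G=-4, J=-5]  = -8

-8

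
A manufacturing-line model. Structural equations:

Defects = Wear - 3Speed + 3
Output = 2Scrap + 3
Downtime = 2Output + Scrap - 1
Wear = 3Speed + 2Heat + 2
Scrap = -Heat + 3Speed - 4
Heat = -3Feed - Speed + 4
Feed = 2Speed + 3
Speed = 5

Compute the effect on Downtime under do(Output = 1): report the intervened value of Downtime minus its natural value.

do(Output=1) replaces the equation Output = 2Scrap + 3 with the constant Output = 1.
Feed = 2Speed + 3  [with Speed=5]  = 13
Heat = -3Feed - Speed + 4  [with Feed=13, Speed=5]  = -40
Scrap = -Heat + 3Speed - 4  [with Heat=-40, Speed=5]  = 51
Downtime = 2Output + Scrap - 1  [with Output=1, Scrap=51]  = 52
Without intervention: Feed = 2Speed + 3  [with Speed=5]  = 13; Heat = -3Feed - Speed + 4  [with Feed=13, Speed=5]  = -40; Scrap = -Heat + 3Speed - 4  [with Heat=-40, Speed=5]  = 51; Output = 2Scrap + 3  [with Scrap=51]  = 105; Downtime = 2Output + Scrap - 1  [with Output=105, Scrap=51]  = 260.
Change = 52 − 260 = -208.

-208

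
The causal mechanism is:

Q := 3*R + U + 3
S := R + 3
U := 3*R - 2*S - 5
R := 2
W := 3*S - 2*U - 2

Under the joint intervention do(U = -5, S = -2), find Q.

Setting U = -5, S = -2 by intervention discards those variables' equations.
Q = 3*R + U + 3  [with R=2, U=-5]  = 4

4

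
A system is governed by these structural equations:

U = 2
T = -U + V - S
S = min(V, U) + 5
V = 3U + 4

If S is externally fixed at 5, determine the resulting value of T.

The intervention breaks the incoming arrows to S: S = min(V, U) + 5 no longer applies, and S = 5.
V = 3U + 4  [with U=2]  = 10
T = -U + V - S  [with U=2, V=10, S=5]  = 3

3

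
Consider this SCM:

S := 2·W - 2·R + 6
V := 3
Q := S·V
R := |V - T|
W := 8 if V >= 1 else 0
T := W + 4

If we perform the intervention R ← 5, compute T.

Under do(R=5), the mechanism R := |V - T| is discarded; R is fixed at 5.
Since T is not a descendant of the intervened variable, it is unaffected.
W = 8 if V >= 1 else 0  [with V=3]  = 8
T = W + 4  [with W=8]  = 12

12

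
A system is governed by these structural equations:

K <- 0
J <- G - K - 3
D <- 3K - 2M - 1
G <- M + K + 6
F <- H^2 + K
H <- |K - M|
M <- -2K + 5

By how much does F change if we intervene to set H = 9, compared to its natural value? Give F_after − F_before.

The intervention breaks the incoming arrows to H: H <- |K - M| no longer applies, and H = 9.
F = H^2 + K  [with H=9, K=0]  = 81
Without intervention: M = -2K + 5  [with K=0]  = 5; H = |K - M|  [with K=0, M=5]  = 5; F = H^2 + K  [with H=5, K=0]  = 25.
Change = 81 − 25 = 56.

56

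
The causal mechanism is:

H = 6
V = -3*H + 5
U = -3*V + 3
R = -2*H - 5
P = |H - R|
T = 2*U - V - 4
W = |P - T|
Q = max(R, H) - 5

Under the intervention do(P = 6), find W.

87

Under do(P=6), the mechanism P = |H - R| is discarded; P is fixed at 6.
V = -3*H + 5  [with H=6]  = -13
U = -3*V + 3  [with V=-13]  = 42
T = 2*U - V - 4  [with U=42, V=-13]  = 93
W = |P - T|  [with P=6, T=93]  = 87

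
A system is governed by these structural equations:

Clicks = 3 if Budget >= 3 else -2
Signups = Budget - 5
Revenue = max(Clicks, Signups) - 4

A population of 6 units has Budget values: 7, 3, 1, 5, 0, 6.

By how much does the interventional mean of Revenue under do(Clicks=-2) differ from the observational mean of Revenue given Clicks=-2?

1.5

do(Clicks=-2) breaks Clicks's dependence on Budget. With Clicks=-2 fixed, Revenue across the units is -2, -6, -6, -4, -6, -3, mean -4.5.
Conditioning on Clicks=-2 selects the 2 unit(s) with Budget ∈ {1, 0}. Their Revenue values: -6, -6. Mean = -6.
Difference = -4.5 − (-6) = 1.5.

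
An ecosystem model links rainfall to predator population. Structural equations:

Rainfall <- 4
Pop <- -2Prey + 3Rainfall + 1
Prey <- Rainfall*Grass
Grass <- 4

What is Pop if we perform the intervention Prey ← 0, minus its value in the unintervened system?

32

The intervention breaks the incoming arrows to Prey: Prey <- Rainfall*Grass no longer applies, and Prey = 0.
Pop = -2Prey + 3Rainfall + 1  [with Prey=0, Rainfall=4]  = 13
Without intervention: Prey = Rainfall*Grass  [with Rainfall=4, Grass=4]  = 16; Pop = -2Prey + 3Rainfall + 1  [with Prey=16, Rainfall=4]  = -19.
Change = 13 − (-19) = 32.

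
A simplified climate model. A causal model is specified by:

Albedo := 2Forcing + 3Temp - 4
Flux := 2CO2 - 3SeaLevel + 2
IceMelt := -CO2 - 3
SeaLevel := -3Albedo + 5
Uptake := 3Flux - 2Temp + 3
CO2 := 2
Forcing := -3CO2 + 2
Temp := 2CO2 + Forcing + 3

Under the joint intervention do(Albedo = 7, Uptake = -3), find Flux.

54

Setting Albedo = 7, Uptake = -3 by intervention discards those variables' equations.
SeaLevel = -3Albedo + 5  [with Albedo=7]  = -16
Flux = 2CO2 - 3SeaLevel + 2  [with CO2=2, SeaLevel=-16]  = 54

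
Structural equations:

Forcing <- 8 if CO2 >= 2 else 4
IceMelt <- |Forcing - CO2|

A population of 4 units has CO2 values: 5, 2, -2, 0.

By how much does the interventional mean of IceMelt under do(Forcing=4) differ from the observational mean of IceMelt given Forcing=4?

do(Forcing=4) breaks Forcing's dependence on CO2. With Forcing=4 fixed, IceMelt across the units is 1, 2, 6, 4, mean 3.25.
E[IceMelt|Forcing=4] averages over only the 2 units with Forcing=4 (CO2 = -2, 0): IceMelt = 6, 4, mean 5.
Difference = 3.25 − 5 = -1.75.

-1.75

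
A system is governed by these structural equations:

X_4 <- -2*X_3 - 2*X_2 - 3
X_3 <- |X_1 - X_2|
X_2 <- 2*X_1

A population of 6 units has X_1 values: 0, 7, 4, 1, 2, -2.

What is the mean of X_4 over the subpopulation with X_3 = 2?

-7

E[X_4|X_3=2] averages over only the 2 units with X_3=2 (X_1 = 2, -2): X_4 = -15, 1, mean -7.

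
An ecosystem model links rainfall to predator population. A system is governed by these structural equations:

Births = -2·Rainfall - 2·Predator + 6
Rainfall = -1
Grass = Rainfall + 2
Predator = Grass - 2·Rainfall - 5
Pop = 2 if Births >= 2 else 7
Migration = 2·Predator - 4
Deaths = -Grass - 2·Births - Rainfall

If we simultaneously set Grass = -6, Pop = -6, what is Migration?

Under do(Grass = -6, Pop = -6), each intervened variable's structural equation is replaced by its fixed value.
Predator = Grass - 2·Rainfall - 5  [with Grass=-6, Rainfall=-1]  = -9
Migration = 2·Predator - 4  [with Predator=-9]  = -22

-22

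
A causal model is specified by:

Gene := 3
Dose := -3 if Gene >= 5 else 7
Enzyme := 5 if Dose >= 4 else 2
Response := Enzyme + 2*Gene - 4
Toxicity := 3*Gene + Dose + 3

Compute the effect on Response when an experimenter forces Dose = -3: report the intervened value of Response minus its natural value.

-3

Under do(Dose=-3), the mechanism Dose := -3 if Gene >= 5 else 7 is discarded; Dose is fixed at -3.
Enzyme = 5 if Dose >= 4 else 2  [with Dose=-3]  = 2
Response = Enzyme + 2*Gene - 4  [with Enzyme=2, Gene=3]  = 4
Without intervention: Dose = -3 if Gene >= 5 else 7  [with Gene=3]  = 7; Enzyme = 5 if Dose >= 4 else 2  [with Dose=7]  = 5; Response = Enzyme + 2*Gene - 4  [with Enzyme=5, Gene=3]  = 7.
Change = 4 − 7 = -3.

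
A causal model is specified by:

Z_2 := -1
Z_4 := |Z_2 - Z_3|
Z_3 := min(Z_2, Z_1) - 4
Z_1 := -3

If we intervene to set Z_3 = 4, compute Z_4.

The intervention breaks the incoming arrows to Z_3: Z_3 := min(Z_2, Z_1) - 4 no longer applies, and Z_3 = 4.
Z_4 = |Z_2 - Z_3|  [with Z_2=-1, Z_3=4]  = 5

5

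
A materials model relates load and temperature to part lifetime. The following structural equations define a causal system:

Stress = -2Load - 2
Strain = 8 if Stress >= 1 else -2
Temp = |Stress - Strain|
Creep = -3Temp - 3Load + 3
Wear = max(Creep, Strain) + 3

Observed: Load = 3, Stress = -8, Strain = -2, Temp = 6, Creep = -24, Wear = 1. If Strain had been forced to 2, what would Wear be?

The intervention breaks the incoming arrows to Strain: Strain = 8 if Stress >= 1 else -2 no longer applies, and Strain = 2.
Stress = -2Load - 2  [with Load=3]  = -8
Temp = |Stress - Strain|  [with Stress=-8, Strain=2]  = 10
Creep = -3Temp - 3Load + 3  [with Temp=10, Load=3]  = -36
Wear = max(Creep, Strain) + 3  [with Creep=-36, Strain=2]  = 5

5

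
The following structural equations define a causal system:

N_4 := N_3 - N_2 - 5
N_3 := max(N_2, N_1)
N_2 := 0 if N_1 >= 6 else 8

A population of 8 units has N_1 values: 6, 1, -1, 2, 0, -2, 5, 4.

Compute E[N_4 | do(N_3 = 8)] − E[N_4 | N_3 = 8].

The intervention sets N_3=8 in all 8 units regardless of N_1. Recomputing N_4 per unit gives 3, -5, -5, -5, -5, -5, -5, -5; average -4.
E[N_4|N_3=8] averages over only the 7 units with N_3=8 (N_1 = 1, -1, 2, 0, -2, 5, 4): N_4 = -5, -5, -5, -5, -5, -5, -5, mean -5.
Difference = -4 − (-5) = 1.

1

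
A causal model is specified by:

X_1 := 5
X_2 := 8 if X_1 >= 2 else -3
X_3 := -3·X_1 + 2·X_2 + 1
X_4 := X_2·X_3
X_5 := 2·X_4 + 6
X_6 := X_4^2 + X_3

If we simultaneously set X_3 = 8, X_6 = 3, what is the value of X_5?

The joint intervention fixes X_3 = 8, X_6 = 3, removing each variable's own equation.
X_2 = 8 if X_1 >= 2 else -3  [with X_1=5]  = 8
X_4 = X_2·X_3  [with X_2=8, X_3=8]  = 64
X_5 = 2·X_4 + 6  [with X_4=64]  = 134

134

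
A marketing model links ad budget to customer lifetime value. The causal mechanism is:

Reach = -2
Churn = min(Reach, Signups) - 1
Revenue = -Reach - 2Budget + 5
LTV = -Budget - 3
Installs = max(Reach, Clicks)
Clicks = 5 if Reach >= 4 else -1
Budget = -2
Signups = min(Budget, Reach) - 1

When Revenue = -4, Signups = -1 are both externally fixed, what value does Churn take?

-3

Setting Revenue = -4, Signups = -1 by intervention discards those variables' equations.
Churn = min(Reach, Signups) - 1  [with Reach=-2, Signups=-1]  = -3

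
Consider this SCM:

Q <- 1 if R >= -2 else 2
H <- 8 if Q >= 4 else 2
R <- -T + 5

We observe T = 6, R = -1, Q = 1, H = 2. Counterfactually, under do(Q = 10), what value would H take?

8

The intervention breaks the incoming arrows to Q: Q <- 1 if R >= -2 else 2 no longer applies, and Q = 10.
H = 8 if Q >= 4 else 2  [with Q=10]  = 8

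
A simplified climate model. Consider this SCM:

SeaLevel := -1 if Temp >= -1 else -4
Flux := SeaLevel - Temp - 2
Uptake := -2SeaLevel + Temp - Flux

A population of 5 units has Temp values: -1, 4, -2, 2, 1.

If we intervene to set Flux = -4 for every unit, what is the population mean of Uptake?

8

The intervention sets Flux=-4 in all 5 units regardless of Temp. Recomputing Uptake per unit gives 5, 10, 10, 8, 7; average 8.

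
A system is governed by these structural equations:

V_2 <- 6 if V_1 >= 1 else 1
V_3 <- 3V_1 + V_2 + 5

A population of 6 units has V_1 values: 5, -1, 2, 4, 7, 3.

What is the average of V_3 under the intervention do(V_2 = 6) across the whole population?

The intervention sets V_2=6 in all 6 units regardless of V_1. Recomputing V_3 per unit gives 26, 8, 17, 23, 32, 20; average 21.

21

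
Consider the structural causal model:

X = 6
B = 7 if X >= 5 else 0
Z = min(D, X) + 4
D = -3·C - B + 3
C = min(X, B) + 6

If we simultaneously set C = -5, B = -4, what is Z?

Setting C = -5, B = -4 by intervention discards those variables' equations.
D = -3·C - B + 3  [with C=-5, B=-4]  = 22
Z = min(D, X) + 4  [with D=22, X=6]  = 10

10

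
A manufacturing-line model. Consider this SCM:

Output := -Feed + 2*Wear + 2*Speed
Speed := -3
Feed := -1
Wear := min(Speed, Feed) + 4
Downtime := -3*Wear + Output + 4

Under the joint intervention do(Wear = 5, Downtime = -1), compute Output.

The joint intervention fixes Wear = 5, Downtime = -1, removing each variable's own equation.
Output = -Feed + 2*Wear + 2*Speed  [with Feed=-1, Wear=5, Speed=-3]  = 5

5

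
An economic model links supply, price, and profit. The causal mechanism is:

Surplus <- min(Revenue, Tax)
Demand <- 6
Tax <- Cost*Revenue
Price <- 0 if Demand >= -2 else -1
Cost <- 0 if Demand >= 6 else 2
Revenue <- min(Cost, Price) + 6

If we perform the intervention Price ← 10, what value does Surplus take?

Under do(Price=10), the mechanism Price <- 0 if Demand >= -2 else -1 is discarded; Price is fixed at 10.
Cost = 0 if Demand >= 6 else 2  [with Demand=6]  = 0
Revenue = min(Cost, Price) + 6  [with Cost=0, Price=10]  = 6
Tax = Cost*Revenue  [with Cost=0, Revenue=6]  = 0
Surplus = min(Revenue, Tax)  [with Revenue=6, Tax=0]  = 0

0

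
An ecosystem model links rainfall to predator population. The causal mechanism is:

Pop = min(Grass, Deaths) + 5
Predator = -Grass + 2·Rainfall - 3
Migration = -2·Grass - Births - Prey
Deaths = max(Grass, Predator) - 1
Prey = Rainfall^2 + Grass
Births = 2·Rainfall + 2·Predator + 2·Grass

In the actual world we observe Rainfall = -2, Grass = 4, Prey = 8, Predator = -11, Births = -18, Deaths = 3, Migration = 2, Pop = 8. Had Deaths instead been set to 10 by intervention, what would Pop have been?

9

Intervening sets Deaths = 10 and removes its equation (Deaths = max(Grass, Predator) - 1).
Pop = min(Grass, Deaths) + 5  [with Grass=4, Deaths=10]  = 9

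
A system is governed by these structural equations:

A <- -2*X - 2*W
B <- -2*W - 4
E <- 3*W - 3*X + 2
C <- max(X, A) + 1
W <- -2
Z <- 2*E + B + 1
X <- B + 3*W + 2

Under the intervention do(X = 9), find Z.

The intervention breaks the incoming arrows to X: X <- B + 3*W + 2 no longer applies, and X = 9.
B = -2*W - 4  [with W=-2]  = 0
E = 3*W - 3*X + 2  [with W=-2, X=9]  = -31
Z = 2*E + B + 1  [with E=-31, B=0]  = -61

-61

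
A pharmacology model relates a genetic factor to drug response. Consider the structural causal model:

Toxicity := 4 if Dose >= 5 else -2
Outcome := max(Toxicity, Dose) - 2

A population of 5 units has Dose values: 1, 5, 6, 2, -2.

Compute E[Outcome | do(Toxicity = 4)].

do(Toxicity=4) breaks Toxicity's dependence on Dose. With Toxicity=4 fixed, Outcome across the units is 2, 3, 4, 2, 2, mean 2.6.

2.6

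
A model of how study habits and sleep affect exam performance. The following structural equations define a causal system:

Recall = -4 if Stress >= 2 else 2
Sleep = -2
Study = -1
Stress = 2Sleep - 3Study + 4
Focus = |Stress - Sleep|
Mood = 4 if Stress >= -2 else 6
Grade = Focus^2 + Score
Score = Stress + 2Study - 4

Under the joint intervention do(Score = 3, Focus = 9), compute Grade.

84

Under do(Score = 3, Focus = 9), each intervened variable's structural equation is replaced by its fixed value.
Grade = Focus^2 + Score  [with Focus=9, Score=3]  = 84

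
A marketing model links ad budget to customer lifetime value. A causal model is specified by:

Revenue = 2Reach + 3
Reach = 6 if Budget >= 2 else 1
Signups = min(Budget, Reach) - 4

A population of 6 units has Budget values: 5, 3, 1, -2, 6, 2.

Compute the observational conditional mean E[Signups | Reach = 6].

0

Conditioning on Reach=6 selects the 4 unit(s) with Budget ∈ {5, 3, 6, 2}. Their Signups values: 1, -1, 2, -2. Mean = 0.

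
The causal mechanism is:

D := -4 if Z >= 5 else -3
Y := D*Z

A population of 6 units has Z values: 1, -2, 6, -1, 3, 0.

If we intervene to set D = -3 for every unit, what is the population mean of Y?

-3.5

Every unit gets D=-3 under the intervention. Y values become -3, 6, -18, 3, -9, 0; E[Y|do(D=-3)] = -3.5.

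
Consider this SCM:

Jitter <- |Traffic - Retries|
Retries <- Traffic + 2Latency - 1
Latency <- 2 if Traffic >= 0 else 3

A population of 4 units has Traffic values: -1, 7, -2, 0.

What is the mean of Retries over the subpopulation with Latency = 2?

6.5

Conditioning on Latency=2 selects the 2 unit(s) with Traffic ∈ {7, 0}. Their Retries values: 10, 3. Mean = 6.5.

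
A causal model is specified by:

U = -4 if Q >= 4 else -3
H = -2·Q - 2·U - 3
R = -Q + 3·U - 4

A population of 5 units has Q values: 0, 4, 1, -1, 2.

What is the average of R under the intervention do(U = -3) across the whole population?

-14.2

Every unit gets U=-3 under the intervention. R values become -13, -17, -14, -12, -15; E[R|do(U=-3)] = -14.2.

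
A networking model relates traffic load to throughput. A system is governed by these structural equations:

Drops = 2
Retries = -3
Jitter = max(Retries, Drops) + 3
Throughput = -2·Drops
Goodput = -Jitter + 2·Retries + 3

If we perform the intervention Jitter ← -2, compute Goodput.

do(Jitter=-2) replaces the equation Jitter = max(Retries, Drops) + 3 with the constant Jitter = -2.
Goodput = -Jitter + 2·Retries + 3  [with Jitter=-2, Retries=-3]  = -1

-1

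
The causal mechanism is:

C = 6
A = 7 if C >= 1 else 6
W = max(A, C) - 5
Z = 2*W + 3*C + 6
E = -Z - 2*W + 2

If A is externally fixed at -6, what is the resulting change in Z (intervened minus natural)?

-2

Under do(A=-6), the mechanism A = 7 if C >= 1 else 6 is discarded; A is fixed at -6.
W = max(A, C) - 5  [with A=-6, C=6]  = 1
Z = 2*W + 3*C + 6  [with W=1, C=6]  = 26
Without intervention: A = 7 if C >= 1 else 6  [with C=6]  = 7; W = max(A, C) - 5  [with A=7, C=6]  = 2; Z = 2*W + 3*C + 6  [with W=2, C=6]  = 28.
Change = 26 − 28 = -2.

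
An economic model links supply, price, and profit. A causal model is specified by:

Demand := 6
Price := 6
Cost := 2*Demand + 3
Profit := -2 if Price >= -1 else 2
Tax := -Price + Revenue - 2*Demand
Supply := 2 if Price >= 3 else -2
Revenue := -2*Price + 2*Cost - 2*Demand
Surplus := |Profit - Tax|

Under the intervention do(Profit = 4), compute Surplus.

16

do(Profit=4) replaces the equation Profit := -2 if Price >= -1 else 2 with the constant Profit = 4.
Cost = 2*Demand + 3  [with Demand=6]  = 15
Revenue = -2*Price + 2*Cost - 2*Demand  [with Price=6, Cost=15, Demand=6]  = 6
Tax = -Price + Revenue - 2*Demand  [with Price=6, Revenue=6, Demand=6]  = -12
Surplus = |Profit - Tax|  [with Profit=4, Tax=-12]  = 16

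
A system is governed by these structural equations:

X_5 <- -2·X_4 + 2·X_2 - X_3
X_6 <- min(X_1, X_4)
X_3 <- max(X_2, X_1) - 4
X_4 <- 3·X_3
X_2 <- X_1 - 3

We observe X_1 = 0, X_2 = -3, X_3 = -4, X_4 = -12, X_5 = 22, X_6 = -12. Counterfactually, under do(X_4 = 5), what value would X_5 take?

Intervening sets X_4 = 5 and removes its equation (X_4 <- 3·X_3).
X_2 = X_1 - 3  [with X_1=0]  = -3
X_3 = max(X_2, X_1) - 4  [with X_2=-3, X_1=0]  = -4
X_5 = -2·X_4 + 2·X_2 - X_3  [with X_4=5, X_2=-3, X_3=-4]  = -12

-12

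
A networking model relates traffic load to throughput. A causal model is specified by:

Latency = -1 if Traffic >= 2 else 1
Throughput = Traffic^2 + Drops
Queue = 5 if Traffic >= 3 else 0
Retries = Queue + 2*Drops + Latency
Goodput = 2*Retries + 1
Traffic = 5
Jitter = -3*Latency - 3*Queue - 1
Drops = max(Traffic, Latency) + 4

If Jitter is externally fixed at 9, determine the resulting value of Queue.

do(Jitter=9) replaces the equation Jitter = -3*Latency - 3*Queue - 1 with the constant Jitter = 9.
Queue is not downstream of the intervention, so its value is determined by the original equations.
Queue = 5 if Traffic >= 3 else 0  [with Traffic=5]  = 5

5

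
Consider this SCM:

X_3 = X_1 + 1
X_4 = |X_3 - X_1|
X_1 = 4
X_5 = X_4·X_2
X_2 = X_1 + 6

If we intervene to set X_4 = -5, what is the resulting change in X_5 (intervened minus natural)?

-60

Intervening sets X_4 = -5 and removes its equation (X_4 = |X_3 - X_1|).
X_2 = X_1 + 6  [with X_1=4]  = 10
X_5 = X_4·X_2  [with X_4=-5, X_2=10]  = -50
Without intervention: X_2 = X_1 + 6  [with X_1=4]  = 10; X_3 = X_1 + 1  [with X_1=4]  = 5; X_4 = |X_3 - X_1|  [with X_3=5, X_1=4]  = 1; X_5 = X_4·X_2  [with X_4=1, X_2=10]  = 10.
Change = -50 − 10 = -60.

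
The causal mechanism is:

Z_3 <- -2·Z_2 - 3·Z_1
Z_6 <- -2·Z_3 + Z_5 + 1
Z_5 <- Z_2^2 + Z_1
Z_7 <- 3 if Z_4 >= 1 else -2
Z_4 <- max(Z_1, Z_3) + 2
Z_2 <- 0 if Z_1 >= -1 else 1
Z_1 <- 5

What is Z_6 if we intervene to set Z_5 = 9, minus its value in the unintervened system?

4

The intervention breaks the incoming arrows to Z_5: Z_5 <- Z_2^2 + Z_1 no longer applies, and Z_5 = 9.
Z_2 = 0 if Z_1 >= -1 else 1  [with Z_1=5]  = 0
Z_3 = -2·Z_2 - 3·Z_1  [with Z_2=0, Z_1=5]  = -15
Z_6 = -2·Z_3 + Z_5 + 1  [with Z_3=-15, Z_5=9]  = 40
Without intervention: Z_2 = 0 if Z_1 >= -1 else 1  [with Z_1=5]  = 0; Z_3 = -2·Z_2 - 3·Z_1  [with Z_2=0, Z_1=5]  = -15; Z_5 = Z_2^2 + Z_1  [with Z_2=0, Z_1=5]  = 5; Z_6 = -2·Z_3 + Z_5 + 1  [with Z_3=-15, Z_5=5]  = 36.
Change = 40 − 36 = 4.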